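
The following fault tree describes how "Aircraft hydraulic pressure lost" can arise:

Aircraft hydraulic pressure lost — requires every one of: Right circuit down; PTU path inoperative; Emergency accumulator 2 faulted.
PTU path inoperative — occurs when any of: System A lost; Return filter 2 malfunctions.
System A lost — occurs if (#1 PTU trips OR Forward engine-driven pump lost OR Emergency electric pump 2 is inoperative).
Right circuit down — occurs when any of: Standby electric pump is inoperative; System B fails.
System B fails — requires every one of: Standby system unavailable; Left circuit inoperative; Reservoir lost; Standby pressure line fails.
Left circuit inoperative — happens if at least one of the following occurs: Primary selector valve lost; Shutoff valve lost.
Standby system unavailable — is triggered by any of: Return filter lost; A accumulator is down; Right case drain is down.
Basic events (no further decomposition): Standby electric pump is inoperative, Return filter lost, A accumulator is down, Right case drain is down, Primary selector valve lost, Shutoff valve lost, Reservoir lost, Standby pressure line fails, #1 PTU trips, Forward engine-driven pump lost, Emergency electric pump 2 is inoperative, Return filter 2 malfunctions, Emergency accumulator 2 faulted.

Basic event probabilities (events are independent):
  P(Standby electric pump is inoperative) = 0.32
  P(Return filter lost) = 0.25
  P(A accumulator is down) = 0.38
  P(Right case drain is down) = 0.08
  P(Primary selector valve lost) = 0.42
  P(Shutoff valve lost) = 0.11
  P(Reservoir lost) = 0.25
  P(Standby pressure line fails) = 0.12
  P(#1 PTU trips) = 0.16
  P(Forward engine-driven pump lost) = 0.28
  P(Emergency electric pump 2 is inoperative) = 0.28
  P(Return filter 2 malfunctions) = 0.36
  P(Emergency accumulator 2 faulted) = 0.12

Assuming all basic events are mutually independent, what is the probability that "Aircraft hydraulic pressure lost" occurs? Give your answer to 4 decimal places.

P(Standby system unavailable) [OR] = 1 − (1−0.25) × (1−0.38) × (1−0.08) = 0.572200
P(Left circuit inoperative) [OR] = 1 − (1−0.42) × (1−0.11) = 0.483800
P(System B fails) [AND] = 0.572200 × 0.483800 × 0.25 × 0.12 = 0.008305
P(Right circuit down) [OR] = 1 − (1−0.32) × (1−0.008305) = 0.325647
P(System A lost) [OR] = 1 − (1−0.16) × (1−0.28) × (1−0.28) = 0.564544
P(PTU path inoperative) [OR] = 1 − (1−0.564544) × (1−0.36) = 0.721308
P(Aircraft hydraulic pressure lost) [AND] = 0.325647 × 0.721308 × 0.12 = 0.028187
Rounded to 4 decimal places: P(Aircraft hydraulic pressure lost) ≈ 0.0282.

0.0282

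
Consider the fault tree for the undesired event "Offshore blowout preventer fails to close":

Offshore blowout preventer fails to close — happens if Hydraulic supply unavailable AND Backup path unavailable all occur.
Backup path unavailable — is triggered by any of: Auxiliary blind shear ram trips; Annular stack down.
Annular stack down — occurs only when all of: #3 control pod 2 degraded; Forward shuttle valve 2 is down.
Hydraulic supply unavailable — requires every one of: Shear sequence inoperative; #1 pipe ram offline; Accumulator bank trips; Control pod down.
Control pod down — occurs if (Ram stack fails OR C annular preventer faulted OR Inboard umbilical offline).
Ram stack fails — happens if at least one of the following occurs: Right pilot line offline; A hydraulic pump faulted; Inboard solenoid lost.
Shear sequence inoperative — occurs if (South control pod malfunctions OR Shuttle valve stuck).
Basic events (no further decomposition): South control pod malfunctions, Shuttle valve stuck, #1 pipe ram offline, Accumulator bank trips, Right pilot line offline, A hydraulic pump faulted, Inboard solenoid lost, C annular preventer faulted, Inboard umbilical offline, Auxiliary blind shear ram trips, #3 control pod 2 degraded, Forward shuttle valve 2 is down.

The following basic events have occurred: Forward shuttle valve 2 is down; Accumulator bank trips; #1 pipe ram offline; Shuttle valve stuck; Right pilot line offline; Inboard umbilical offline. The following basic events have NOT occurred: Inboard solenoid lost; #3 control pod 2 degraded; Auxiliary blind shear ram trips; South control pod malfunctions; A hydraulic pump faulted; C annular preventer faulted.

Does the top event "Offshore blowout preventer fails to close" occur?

No

Shear sequence inoperative [OR]: South control pod malfunctions=not, Shuttle valve stuck=occurs → at least one input occurs → occurs.
Ram stack fails [OR]: Right pilot line offline=occurs, A hydraulic pump faulted=not, Inboard solenoid lost=not → at least one input occurs → occurs.
Control pod down [OR]: Ram stack fails=occurs, C annular preventer faulted=not, Inboard umbilical offline=occurs → at least one input occurs → occurs.
Hydraulic supply unavailable [AND]: Shear sequence inoperative=occurs, #1 pipe ram offline=occurs, Accumulator bank trips=occurs, Control pod down=occurs → all inputs occur → occurs.
Annular stack down [AND]: #3 control pod 2 degraded=not, Forward shuttle valve 2 is down=occurs → not all inputs occur → does not occur.
Backup path unavailable [OR]: Auxiliary blind shear ram trips=not, Annular stack down=not → no input occurs → does not occur.
Offshore blowout preventer fails to close [AND]: Hydraulic supply unavailable=occurs, Backup path unavailable=not → not all inputs occur → does not occur.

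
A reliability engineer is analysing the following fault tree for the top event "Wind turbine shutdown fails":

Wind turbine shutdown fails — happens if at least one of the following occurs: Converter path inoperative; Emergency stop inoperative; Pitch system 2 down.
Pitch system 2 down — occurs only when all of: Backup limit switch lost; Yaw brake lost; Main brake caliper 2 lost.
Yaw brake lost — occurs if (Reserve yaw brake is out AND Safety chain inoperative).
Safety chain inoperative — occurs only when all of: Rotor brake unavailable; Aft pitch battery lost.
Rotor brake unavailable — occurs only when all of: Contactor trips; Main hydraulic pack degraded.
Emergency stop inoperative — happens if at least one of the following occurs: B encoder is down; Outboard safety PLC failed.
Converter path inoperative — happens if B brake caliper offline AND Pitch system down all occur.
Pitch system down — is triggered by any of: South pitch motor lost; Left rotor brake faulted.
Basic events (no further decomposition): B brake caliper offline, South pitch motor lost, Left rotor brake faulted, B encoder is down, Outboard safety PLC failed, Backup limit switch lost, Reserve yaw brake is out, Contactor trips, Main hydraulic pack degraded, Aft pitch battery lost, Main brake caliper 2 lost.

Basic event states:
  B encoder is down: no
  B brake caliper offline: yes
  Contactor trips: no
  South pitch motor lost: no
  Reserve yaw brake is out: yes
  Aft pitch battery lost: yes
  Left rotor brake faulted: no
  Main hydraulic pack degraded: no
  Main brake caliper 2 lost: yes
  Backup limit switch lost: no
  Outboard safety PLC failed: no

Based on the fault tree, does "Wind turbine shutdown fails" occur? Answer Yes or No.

No

Pitch system down [OR]: South pitch motor lost=not, Left rotor brake faulted=not → no input occurs → does not occur.
Converter path inoperative [AND]: B brake caliper offline=occurs, Pitch system down=not → not all inputs occur → does not occur.
Emergency stop inoperative [OR]: B encoder is down=not, Outboard safety PLC failed=not → no input occurs → does not occur.
Rotor brake unavailable [AND]: Contactor trips=not, Main hydraulic pack degraded=not → not all inputs occur → does not occur.
Safety chain inoperative [AND]: Rotor brake unavailable=not, Aft pitch battery lost=occurs → not all inputs occur → does not occur.
Yaw brake lost [AND]: Reserve yaw brake is out=occurs, Safety chain inoperative=not → not all inputs occur → does not occur.
Pitch system 2 down [AND]: Backup limit switch lost=not, Yaw brake lost=not, Main brake caliper 2 lost=occurs → not all inputs occur → does not occur.
Wind turbine shutdown fails [OR]: Converter path inoperative=not, Emergency stop inoperative=not, Pitch system 2 down=not → no input occurs → does not occur.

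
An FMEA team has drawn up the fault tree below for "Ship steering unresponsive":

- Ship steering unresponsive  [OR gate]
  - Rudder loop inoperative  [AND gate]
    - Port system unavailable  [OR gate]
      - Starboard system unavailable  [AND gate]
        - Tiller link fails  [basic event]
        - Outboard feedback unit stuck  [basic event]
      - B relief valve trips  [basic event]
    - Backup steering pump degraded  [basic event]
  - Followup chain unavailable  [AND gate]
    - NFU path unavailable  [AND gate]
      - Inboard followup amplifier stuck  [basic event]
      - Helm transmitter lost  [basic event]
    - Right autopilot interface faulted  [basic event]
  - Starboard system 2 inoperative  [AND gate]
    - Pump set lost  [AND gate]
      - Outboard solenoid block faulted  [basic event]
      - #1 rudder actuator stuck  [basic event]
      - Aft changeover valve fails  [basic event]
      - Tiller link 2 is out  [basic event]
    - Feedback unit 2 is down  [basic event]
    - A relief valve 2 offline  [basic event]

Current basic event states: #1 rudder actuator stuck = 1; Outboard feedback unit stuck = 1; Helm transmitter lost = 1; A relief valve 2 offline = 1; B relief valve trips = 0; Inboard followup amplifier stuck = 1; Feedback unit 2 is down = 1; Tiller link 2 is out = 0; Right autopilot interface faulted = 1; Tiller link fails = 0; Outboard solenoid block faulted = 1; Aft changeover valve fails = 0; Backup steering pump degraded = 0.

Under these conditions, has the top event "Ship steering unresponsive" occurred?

Yes

Starboard system unavailable [AND]: Tiller link fails=not, Outboard feedback unit stuck=occurs → not all inputs occur → does not occur.
Port system unavailable [OR]: Starboard system unavailable=not, B relief valve trips=not → no input occurs → does not occur.
Rudder loop inoperative [AND]: Port system unavailable=not, Backup steering pump degraded=not → not all inputs occur → does not occur.
NFU path unavailable [AND]: Inboard followup amplifier stuck=occurs, Helm transmitter lost=occurs → all inputs occur → occurs.
Followup chain unavailable [AND]: NFU path unavailable=occurs, Right autopilot interface faulted=occurs → all inputs occur → occurs.
Pump set lost [AND]: Outboard solenoid block faulted=occurs, #1 rudder actuator stuck=occurs, Aft changeover valve fails=not, Tiller link 2 is out=not → not all inputs occur → does not occur.
Starboard system 2 inoperative [AND]: Pump set lost=not, Feedback unit 2 is down=occurs, A relief valve 2 offline=occurs → not all inputs occur → does not occur.
Ship steering unresponsive [OR]: Rudder loop inoperative=not, Followup chain unavailable=occurs, Starboard system 2 inoperative=not → at least one input occurs → occurs.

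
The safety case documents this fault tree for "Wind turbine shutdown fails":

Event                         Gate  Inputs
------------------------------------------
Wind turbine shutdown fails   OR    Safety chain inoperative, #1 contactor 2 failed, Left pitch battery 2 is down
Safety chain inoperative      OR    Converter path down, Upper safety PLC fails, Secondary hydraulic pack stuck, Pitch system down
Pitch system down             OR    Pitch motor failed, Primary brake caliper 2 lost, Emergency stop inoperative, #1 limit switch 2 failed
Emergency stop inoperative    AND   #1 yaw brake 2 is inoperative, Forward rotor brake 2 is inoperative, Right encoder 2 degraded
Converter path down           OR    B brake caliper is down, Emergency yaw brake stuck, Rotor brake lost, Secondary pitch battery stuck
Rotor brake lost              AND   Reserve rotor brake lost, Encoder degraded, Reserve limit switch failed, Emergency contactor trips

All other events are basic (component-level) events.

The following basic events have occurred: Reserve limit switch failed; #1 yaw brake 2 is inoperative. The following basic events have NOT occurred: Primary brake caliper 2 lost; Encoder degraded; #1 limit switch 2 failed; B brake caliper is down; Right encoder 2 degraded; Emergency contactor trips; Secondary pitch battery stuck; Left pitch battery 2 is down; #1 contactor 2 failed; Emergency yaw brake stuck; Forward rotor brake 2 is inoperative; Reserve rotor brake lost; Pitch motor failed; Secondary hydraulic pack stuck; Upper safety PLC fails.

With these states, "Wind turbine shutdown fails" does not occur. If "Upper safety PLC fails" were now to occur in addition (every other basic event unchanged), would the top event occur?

Counterfactual: set "Upper safety PLC fails" to occurred.
Rotor brake lost [AND]: Reserve rotor brake lost=not, Encoder degraded=not, Reserve limit switch failed=occurs, Emergency contactor trips=not → not all inputs occur → does not occur.
Converter path down [OR]: B brake caliper is down=not, Emergency yaw brake stuck=not, Rotor brake lost=not, Secondary pitch battery stuck=not → no input occurs → does not occur.
Emergency stop inoperative [AND]: #1 yaw brake 2 is inoperative=occurs, Forward rotor brake 2 is inoperative=not, Right encoder 2 degraded=not → not all inputs occur → does not occur.
Pitch system down [OR]: Pitch motor failed=not, Primary brake caliper 2 lost=not, Emergency stop inoperative=not, #1 limit switch 2 failed=not → no input occurs → does not occur.
Safety chain inoperative [OR]: Converter path down=not, Upper safety PLC fails=occurs, Secondary hydraulic pack stuck=not, Pitch system down=not → at least one input occurs → occurs.
Wind turbine shutdown fails [OR]: Safety chain inoperative=occurs, #1 contactor 2 failed=not, Left pitch battery 2 is down=not → at least one input occurs → occurs.

Yes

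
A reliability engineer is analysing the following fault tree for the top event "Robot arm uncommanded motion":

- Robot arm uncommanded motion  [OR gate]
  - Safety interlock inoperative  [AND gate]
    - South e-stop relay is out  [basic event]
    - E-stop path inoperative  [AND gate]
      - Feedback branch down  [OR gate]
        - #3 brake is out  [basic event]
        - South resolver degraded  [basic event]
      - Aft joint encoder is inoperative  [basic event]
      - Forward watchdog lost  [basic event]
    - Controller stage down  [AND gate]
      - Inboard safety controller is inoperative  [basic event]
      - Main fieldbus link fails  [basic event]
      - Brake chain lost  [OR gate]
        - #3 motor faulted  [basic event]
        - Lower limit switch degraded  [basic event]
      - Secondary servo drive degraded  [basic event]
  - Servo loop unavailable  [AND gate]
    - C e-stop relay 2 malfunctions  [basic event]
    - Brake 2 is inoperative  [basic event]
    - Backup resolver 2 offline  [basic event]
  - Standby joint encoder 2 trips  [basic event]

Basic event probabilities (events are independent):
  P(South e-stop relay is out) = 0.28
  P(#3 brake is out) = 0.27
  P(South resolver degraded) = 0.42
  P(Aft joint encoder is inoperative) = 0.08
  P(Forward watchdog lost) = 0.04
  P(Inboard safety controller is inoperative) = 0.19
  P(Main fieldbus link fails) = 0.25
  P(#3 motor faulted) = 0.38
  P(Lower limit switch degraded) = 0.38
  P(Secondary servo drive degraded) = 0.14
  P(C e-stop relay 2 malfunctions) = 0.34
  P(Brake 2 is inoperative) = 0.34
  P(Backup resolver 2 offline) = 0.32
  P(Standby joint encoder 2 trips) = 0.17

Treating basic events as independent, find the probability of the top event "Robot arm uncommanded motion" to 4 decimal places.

P(Feedback branch down) [OR] = 1 − (1−0.27) × (1−0.42) = 0.576600
P(E-stop path inoperative) [AND] = 0.576600 × 0.08 × 0.04 = 0.001845
P(Brake chain lost) [OR] = 1 − (1−0.38) × (1−0.38) = 0.615600
P(Controller stage down) [AND] = 0.19 × 0.25 × 0.615600 × 0.14 = 0.004094
P(Safety interlock inoperative) [AND] = 0.28 × 0.001845 × 0.004094 = 0.000002
P(Servo loop unavailable) [AND] = 0.34 × 0.34 × 0.32 = 0.036992
P(Robot arm uncommanded motion) [OR] = 1 − (1−0.000002) × (1−0.036992) × (1−0.17) = 0.200705
Rounded to 4 decimal places: P(Robot arm uncommanded motion) ≈ 0.2007.

0.2007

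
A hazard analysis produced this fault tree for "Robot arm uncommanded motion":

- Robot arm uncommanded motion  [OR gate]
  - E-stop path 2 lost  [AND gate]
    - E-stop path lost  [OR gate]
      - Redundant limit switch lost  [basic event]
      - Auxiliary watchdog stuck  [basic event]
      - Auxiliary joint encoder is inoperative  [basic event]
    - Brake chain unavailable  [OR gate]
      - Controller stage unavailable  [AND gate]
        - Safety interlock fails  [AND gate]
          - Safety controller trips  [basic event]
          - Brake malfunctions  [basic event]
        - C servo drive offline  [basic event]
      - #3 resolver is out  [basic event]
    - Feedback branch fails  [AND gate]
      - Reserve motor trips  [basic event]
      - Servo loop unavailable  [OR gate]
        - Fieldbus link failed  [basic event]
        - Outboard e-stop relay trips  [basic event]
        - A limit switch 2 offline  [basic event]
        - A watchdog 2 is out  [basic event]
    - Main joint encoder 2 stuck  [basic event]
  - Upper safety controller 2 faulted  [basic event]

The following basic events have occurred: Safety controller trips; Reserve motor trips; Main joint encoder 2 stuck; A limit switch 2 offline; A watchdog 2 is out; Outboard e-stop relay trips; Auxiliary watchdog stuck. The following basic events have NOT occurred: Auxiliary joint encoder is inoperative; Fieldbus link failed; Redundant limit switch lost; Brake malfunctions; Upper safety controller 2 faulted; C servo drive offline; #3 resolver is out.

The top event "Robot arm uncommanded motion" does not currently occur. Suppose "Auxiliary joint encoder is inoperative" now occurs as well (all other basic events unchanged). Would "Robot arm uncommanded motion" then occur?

Counterfactual: set "Auxiliary joint encoder is inoperative" to occurred.
E-stop path lost [OR]: Redundant limit switch lost=not, Auxiliary watchdog stuck=occurs, Auxiliary joint encoder is inoperative=occurs → at least one input occurs → occurs.
Safety interlock fails [AND]: Safety controller trips=occurs, Brake malfunctions=not → not all inputs occur → does not occur.
Controller stage unavailable [AND]: Safety interlock fails=not, C servo drive offline=not → not all inputs occur → does not occur.
Brake chain unavailable [OR]: Controller stage unavailable=not, #3 resolver is out=not → no input occurs → does not occur.
Servo loop unavailable [OR]: Fieldbus link failed=not, Outboard e-stop relay trips=occurs, A limit switch 2 offline=occurs, A watchdog 2 is out=occurs → at least one input occurs → occurs.
Feedback branch fails [AND]: Reserve motor trips=occurs, Servo loop unavailable=occurs → all inputs occur → occurs.
E-stop path 2 lost [AND]: E-stop path lost=occurs, Brake chain unavailable=not, Feedback branch fails=occurs, Main joint encoder 2 stuck=occurs → not all inputs occur → does not occur.
Robot arm uncommanded motion [OR]: E-stop path 2 lost=not, Upper safety controller 2 faulted=not → no input occurs → does not occur.

No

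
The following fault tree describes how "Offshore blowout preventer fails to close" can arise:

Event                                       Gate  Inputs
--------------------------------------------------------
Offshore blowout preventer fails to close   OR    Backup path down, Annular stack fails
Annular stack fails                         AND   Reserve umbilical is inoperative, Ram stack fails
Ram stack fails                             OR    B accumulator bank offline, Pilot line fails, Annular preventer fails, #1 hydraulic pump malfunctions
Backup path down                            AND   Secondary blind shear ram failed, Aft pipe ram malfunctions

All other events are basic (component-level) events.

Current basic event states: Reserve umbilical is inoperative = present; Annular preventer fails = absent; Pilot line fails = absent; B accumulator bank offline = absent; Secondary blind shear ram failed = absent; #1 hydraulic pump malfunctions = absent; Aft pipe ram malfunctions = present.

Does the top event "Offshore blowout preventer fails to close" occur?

No

Backup path down [AND]: Secondary blind shear ram failed=not, Aft pipe ram malfunctions=occurs → not all inputs occur → does not occur.
Ram stack fails [OR]: B accumulator bank offline=not, Pilot line fails=not, Annular preventer fails=not, #1 hydraulic pump malfunctions=not → no input occurs → does not occur.
Annular stack fails [AND]: Reserve umbilical is inoperative=occurs, Ram stack fails=not → not all inputs occur → does not occur.
Offshore blowout preventer fails to close [OR]: Backup path down=not, Annular stack fails=not → no input occurs → does not occur.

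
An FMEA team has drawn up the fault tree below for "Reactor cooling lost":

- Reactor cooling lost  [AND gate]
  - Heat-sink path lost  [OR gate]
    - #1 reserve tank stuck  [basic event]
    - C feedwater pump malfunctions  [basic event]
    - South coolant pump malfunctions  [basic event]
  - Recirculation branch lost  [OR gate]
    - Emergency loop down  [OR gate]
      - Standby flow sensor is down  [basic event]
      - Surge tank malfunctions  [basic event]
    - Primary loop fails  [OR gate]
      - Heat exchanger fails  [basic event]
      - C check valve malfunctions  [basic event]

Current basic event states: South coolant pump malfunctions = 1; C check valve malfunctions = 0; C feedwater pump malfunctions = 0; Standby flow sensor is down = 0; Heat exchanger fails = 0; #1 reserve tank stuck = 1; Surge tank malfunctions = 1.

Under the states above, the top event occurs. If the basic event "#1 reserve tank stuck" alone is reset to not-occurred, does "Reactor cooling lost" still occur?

Counterfactual: set "#1 reserve tank stuck" to not occurred.
Heat-sink path lost [OR]: #1 reserve tank stuck=not, C feedwater pump malfunctions=not, South coolant pump malfunctions=occurs → at least one input occurs → occurs.
Emergency loop down [OR]: Standby flow sensor is down=not, Surge tank malfunctions=occurs → at least one input occurs → occurs.
Primary loop fails [OR]: Heat exchanger fails=not, C check valve malfunctions=not → no input occurs → does not occur.
Recirculation branch lost [OR]: Emergency loop down=occurs, Primary loop fails=not → at least one input occurs → occurs.
Reactor cooling lost [AND]: Heat-sink path lost=occurs, Recirculation branch lost=occurs → all inputs occur → occurs.

Yes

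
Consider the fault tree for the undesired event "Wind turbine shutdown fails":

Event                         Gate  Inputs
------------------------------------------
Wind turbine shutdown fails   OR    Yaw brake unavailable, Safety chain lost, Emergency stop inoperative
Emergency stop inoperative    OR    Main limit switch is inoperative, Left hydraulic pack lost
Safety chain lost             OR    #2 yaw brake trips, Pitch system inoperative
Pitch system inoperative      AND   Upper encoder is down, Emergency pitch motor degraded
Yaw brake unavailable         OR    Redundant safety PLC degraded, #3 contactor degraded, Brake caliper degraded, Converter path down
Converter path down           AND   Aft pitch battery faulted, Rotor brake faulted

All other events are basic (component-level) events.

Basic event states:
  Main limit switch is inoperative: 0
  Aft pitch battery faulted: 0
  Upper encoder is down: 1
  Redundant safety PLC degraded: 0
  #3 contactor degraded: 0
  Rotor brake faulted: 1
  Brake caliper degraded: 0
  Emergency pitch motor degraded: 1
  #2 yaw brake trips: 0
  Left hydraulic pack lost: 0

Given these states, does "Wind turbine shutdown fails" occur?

Converter path down [AND]: Aft pitch battery faulted=not, Rotor brake faulted=occurs → not all inputs occur → does not occur.
Yaw brake unavailable [OR]: Redundant safety PLC degraded=not, #3 contactor degraded=not, Brake caliper degraded=not, Converter path down=not → no input occurs → does not occur.
Pitch system inoperative [AND]: Upper encoder is down=occurs, Emergency pitch motor degraded=occurs → all inputs occur → occurs.
Safety chain lost [OR]: #2 yaw brake trips=not, Pitch system inoperative=occurs → at least one input occurs → occurs.
Emergency stop inoperative [OR]: Main limit switch is inoperative=not, Left hydraulic pack lost=not → no input occurs → does not occur.
Wind turbine shutdown fails [OR]: Yaw brake unavailable=not, Safety chain lost=occurs, Emergency stop inoperative=not → at least one input occurs → occurs.

Yes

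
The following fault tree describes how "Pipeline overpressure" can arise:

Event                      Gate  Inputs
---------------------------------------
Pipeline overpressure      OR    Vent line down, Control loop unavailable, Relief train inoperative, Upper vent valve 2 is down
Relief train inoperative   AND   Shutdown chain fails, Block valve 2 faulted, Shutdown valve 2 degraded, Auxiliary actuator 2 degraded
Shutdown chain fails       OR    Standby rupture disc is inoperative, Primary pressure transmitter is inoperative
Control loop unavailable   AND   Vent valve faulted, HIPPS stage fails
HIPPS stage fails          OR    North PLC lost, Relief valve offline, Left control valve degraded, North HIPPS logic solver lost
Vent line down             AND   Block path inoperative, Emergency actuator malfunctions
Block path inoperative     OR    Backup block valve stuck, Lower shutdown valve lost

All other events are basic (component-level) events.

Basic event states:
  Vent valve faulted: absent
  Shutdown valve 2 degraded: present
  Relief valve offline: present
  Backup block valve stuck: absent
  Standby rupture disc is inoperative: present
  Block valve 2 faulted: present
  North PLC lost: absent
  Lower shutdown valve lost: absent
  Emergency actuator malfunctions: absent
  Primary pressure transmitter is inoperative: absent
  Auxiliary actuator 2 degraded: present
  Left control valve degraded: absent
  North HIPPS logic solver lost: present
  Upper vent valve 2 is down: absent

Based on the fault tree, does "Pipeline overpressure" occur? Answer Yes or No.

Yes

Block path inoperative [OR]: Backup block valve stuck=not, Lower shutdown valve lost=not → no input occurs → does not occur.
Vent line down [AND]: Block path inoperative=not, Emergency actuator malfunctions=not → not all inputs occur → does not occur.
HIPPS stage fails [OR]: North PLC lost=not, Relief valve offline=occurs, Left control valve degraded=not, North HIPPS logic solver lost=occurs → at least one input occurs → occurs.
Control loop unavailable [AND]: Vent valve faulted=not, HIPPS stage fails=occurs → not all inputs occur → does not occur.
Shutdown chain fails [OR]: Standby rupture disc is inoperative=occurs, Primary pressure transmitter is inoperative=not → at least one input occurs → occurs.
Relief train inoperative [AND]: Shutdown chain fails=occurs, Block valve 2 faulted=occurs, Shutdown valve 2 degraded=occurs, Auxiliary actuator 2 degraded=occurs → all inputs occur → occurs.
Pipeline overpressure [OR]: Vent line down=not, Control loop unavailable=not, Relief train inoperative=occurs, Upper vent valve 2 is down=not → at least one input occurs → occurs.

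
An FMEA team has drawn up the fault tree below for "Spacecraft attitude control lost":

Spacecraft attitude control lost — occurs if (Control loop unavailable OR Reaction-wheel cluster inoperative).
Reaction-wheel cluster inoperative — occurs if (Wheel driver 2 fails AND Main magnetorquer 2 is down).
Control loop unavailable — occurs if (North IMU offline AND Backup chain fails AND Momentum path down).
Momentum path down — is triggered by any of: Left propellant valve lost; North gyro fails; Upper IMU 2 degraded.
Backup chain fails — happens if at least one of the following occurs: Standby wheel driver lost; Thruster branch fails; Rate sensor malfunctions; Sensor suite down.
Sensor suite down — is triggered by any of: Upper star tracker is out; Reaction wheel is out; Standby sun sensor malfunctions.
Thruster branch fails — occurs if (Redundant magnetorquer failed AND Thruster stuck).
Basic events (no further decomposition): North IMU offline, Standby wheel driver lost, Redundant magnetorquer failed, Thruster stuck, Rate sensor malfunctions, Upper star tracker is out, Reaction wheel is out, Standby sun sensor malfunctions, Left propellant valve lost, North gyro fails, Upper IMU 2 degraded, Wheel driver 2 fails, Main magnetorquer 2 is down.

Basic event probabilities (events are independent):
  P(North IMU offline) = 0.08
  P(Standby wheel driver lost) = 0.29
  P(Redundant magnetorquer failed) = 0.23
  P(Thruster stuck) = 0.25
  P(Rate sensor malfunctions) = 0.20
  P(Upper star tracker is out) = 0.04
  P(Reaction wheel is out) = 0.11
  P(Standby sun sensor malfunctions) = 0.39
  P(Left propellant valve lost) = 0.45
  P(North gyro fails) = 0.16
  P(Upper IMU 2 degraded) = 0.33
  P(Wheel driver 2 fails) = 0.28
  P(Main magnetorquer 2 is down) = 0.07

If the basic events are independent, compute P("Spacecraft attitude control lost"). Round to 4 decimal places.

0.0586

P(Thruster branch fails) [AND] = 0.23 × 0.25 = 0.057500
P(Sensor suite down) [OR] = 1 − (1−0.04) × (1−0.11) × (1−0.39) = 0.478816
P(Backup chain fails) [OR] = 1 − (1−0.29) × (1−0.057500) × (1−0.20) × (1−0.478816) = 0.720989
P(Momentum path down) [OR] = 1 − (1−0.45) × (1−0.16) × (1−0.33) = 0.690460
P(Control loop unavailable) [AND] = 0.08 × 0.720989 × 0.690460 = 0.039825
P(Reaction-wheel cluster inoperative) [AND] = 0.28 × 0.07 = 0.019600
P(Spacecraft attitude control lost) [OR] = 1 − (1−0.039825) × (1−0.019600) = 0.058644
Rounded to 4 decimal places: P(Spacecraft attitude control lost) ≈ 0.0586.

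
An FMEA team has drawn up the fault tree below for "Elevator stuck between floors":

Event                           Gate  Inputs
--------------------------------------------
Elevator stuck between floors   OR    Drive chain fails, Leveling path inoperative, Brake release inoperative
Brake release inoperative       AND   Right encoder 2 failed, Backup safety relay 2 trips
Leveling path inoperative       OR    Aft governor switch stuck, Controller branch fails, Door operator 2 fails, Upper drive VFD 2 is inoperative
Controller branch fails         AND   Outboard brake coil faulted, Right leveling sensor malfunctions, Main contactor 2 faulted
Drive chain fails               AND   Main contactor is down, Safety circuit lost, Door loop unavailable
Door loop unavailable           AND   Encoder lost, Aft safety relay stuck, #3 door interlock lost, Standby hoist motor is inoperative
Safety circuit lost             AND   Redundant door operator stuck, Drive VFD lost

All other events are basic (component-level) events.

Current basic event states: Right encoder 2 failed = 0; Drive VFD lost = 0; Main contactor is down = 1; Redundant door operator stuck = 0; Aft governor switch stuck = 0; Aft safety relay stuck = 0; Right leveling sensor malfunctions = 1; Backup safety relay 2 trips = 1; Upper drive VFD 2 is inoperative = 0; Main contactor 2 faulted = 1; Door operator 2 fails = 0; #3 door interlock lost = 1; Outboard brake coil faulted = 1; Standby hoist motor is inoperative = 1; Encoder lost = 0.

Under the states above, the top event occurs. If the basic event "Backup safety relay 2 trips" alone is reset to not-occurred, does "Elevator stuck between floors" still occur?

Counterfactual: set "Backup safety relay 2 trips" to not occurred.
Safety circuit lost [AND]: Redundant door operator stuck=not, Drive VFD lost=not → not all inputs occur → does not occur.
Door loop unavailable [AND]: Encoder lost=not, Aft safety relay stuck=not, #3 door interlock lost=occurs, Standby hoist motor is inoperative=occurs → not all inputs occur → does not occur.
Drive chain fails [AND]: Main contactor is down=occurs, Safety circuit lost=not, Door loop unavailable=not → not all inputs occur → does not occur.
Controller branch fails [AND]: Outboard brake coil faulted=occurs, Right leveling sensor malfunctions=occurs, Main contactor 2 faulted=occurs → all inputs occur → occurs.
Leveling path inoperative [OR]: Aft governor switch stuck=not, Controller branch fails=occurs, Door operator 2 fails=not, Upper drive VFD 2 is inoperative=not → at least one input occurs → occurs.
Brake release inoperative [AND]: Right encoder 2 failed=not, Backup safety relay 2 trips=not → not all inputs occur → does not occur.
Elevator stuck between floors [OR]: Drive chain fails=not, Leveling path inoperative=occurs, Brake release inoperative=not → at least one input occurs → occurs.

Yes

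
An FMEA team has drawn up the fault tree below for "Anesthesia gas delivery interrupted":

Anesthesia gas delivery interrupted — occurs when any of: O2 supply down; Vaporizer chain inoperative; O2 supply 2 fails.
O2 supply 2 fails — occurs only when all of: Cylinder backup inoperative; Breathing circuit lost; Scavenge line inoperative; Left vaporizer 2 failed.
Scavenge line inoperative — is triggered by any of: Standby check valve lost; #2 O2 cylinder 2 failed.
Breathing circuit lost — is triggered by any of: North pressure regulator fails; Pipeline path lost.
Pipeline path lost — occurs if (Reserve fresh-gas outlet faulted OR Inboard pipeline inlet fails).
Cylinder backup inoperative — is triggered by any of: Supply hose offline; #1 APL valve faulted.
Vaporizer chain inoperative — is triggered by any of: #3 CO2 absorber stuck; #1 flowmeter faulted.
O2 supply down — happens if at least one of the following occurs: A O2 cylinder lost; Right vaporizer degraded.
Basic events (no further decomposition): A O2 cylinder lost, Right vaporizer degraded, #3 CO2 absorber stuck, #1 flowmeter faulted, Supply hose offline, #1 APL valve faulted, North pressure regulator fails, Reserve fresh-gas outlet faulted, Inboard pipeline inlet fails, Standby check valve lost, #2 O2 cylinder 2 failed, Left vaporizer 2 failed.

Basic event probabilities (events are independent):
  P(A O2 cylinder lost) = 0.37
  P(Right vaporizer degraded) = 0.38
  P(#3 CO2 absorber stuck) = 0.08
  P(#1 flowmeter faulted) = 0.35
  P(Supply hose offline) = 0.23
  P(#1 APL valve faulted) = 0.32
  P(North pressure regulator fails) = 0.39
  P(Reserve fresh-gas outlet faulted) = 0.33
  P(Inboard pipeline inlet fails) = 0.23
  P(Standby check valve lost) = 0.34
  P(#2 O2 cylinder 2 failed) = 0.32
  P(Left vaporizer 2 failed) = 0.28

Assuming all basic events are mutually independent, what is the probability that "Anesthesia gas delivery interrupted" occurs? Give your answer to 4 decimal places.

0.7782

P(O2 supply down) [OR] = 1 − (1−0.37) × (1−0.38) = 0.609400
P(Vaporizer chain inoperative) [OR] = 1 − (1−0.08) × (1−0.35) = 0.402000
P(Cylinder backup inoperative) [OR] = 1 − (1−0.23) × (1−0.32) = 0.476400
P(Pipeline path lost) [OR] = 1 − (1−0.33) × (1−0.23) = 0.484100
P(Breathing circuit lost) [OR] = 1 − (1−0.39) × (1−0.484100) = 0.685301
P(Scavenge line inoperative) [OR] = 1 − (1−0.34) × (1−0.32) = 0.551200
P(O2 supply 2 fails) [AND] = 0.476400 × 0.685301 × 0.551200 × 0.28 = 0.050387
P(Anesthesia gas delivery interrupted) [OR] = 1 − (1−0.609400) × (1−0.402000) × (1−0.050387) = 0.778191
Rounded to 4 decimal places: P(Anesthesia gas delivery interrupted) ≈ 0.7782.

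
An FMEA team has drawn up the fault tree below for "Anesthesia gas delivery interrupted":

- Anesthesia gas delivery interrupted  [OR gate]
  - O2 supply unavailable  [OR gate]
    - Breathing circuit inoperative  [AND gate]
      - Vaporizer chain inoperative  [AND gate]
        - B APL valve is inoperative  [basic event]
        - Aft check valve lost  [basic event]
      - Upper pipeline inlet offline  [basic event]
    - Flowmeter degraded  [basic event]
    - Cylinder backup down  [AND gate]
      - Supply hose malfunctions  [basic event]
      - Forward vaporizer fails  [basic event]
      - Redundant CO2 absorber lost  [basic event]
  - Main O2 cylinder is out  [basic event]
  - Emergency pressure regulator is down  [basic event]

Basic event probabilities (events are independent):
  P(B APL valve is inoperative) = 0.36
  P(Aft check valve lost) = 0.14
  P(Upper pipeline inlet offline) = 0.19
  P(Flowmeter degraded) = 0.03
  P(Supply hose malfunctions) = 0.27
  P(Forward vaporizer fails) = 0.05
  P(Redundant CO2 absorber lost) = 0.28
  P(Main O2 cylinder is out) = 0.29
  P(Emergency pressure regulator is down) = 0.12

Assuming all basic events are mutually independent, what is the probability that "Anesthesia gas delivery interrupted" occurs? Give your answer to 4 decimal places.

P(Vaporizer chain inoperative) [AND] = 0.36 × 0.14 = 0.050400
P(Breathing circuit inoperative) [AND] = 0.050400 × 0.19 = 0.009576
P(Cylinder backup down) [AND] = 0.27 × 0.05 × 0.28 = 0.003780
P(O2 supply unavailable) [OR] = 1 − (1−0.009576) × (1−0.03) × (1−0.003780) = 0.042920
P(Anesthesia gas delivery interrupted) [OR] = 1 − (1−0.042920) × (1−0.29) × (1−0.12) = 0.402016
Rounded to 4 decimal places: P(Anesthesia gas delivery interrupted) ≈ 0.4020.

0.4020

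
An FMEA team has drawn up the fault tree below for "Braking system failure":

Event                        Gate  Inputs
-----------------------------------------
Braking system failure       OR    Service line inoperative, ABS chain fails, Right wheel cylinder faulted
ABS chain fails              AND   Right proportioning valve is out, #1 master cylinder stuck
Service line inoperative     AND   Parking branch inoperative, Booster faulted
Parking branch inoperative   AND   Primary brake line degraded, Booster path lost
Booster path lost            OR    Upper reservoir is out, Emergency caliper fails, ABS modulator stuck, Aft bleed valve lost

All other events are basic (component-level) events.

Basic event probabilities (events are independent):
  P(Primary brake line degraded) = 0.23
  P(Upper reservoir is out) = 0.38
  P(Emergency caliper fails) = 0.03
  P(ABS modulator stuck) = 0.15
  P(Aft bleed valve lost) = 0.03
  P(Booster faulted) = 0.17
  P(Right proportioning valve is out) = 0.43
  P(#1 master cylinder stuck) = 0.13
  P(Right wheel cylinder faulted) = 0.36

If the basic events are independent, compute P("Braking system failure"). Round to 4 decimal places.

0.4077

P(Booster path lost) [OR] = 1 − (1−0.38) × (1−0.03) × (1−0.15) × (1−0.03) = 0.504146
P(Parking branch inoperative) [AND] = 0.23 × 0.504146 = 0.115954
P(Service line inoperative) [AND] = 0.115954 × 0.17 = 0.019712
P(ABS chain fails) [AND] = 0.43 × 0.13 = 0.055900
P(Braking system failure) [OR] = 1 − (1−0.019712) × (1−0.055900) × (1−0.36) = 0.407686
Rounded to 4 decimal places: P(Braking system failure) ≈ 0.4077.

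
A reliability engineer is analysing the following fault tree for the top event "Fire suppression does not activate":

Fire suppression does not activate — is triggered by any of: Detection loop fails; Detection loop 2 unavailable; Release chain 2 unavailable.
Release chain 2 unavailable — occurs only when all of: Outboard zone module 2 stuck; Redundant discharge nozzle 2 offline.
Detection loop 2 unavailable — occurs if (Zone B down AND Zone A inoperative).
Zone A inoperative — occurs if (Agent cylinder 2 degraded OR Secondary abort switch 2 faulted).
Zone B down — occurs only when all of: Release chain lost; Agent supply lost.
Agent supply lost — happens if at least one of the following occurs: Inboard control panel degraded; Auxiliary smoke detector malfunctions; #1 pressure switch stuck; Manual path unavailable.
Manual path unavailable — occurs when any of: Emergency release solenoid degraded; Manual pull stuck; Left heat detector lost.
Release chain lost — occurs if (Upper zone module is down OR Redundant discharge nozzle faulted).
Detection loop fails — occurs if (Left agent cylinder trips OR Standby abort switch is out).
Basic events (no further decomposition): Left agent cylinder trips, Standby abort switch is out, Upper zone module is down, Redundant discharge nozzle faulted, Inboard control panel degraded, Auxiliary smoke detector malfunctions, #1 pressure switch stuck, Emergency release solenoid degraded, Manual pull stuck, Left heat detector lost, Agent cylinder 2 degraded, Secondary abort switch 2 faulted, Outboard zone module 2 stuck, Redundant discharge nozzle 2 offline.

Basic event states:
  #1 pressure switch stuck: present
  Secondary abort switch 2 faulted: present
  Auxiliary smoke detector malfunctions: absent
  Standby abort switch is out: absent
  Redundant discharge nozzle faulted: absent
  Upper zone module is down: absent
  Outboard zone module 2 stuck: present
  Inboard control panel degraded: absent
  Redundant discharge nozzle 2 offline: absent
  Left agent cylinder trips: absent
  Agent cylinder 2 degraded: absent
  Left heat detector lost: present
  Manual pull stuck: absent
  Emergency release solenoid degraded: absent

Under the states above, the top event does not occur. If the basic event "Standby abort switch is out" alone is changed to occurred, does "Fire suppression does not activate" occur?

Counterfactual: set "Standby abort switch is out" to occurred.
Detection loop fails [OR]: Left agent cylinder trips=not, Standby abort switch is out=occurs → at least one input occurs → occurs.
Release chain lost [OR]: Upper zone module is down=not, Redundant discharge nozzle faulted=not → no input occurs → does not occur.
Manual path unavailable [OR]: Emergency release solenoid degraded=not, Manual pull stuck=not, Left heat detector lost=occurs → at least one input occurs → occurs.
Agent supply lost [OR]: Inboard control panel degraded=not, Auxiliary smoke detector malfunctions=not, #1 pressure switch stuck=occurs, Manual path unavailable=occurs → at least one input occurs → occurs.
Zone B down [AND]: Release chain lost=not, Agent supply lost=occurs → not all inputs occur → does not occur.
Zone A inoperative [OR]: Agent cylinder 2 degraded=not, Secondary abort switch 2 faulted=occurs → at least one input occurs → occurs.
Detection loop 2 unavailable [AND]: Zone B down=not, Zone A inoperative=occurs → not all inputs occur → does not occur.
Release chain 2 unavailable [AND]: Outboard zone module 2 stuck=occurs, Redundant discharge nozzle 2 offline=not → not all inputs occur → does not occur.
Fire suppression does not activate [OR]: Detection loop fails=occurs, Detection loop 2 unavailable=not, Release chain 2 unavailable=not → at least one input occurs → occurs.

Yes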